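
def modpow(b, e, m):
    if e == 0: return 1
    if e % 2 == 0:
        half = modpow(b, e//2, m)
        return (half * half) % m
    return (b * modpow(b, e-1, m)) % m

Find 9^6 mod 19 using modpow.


modpow(9, 6, 19): e is even, compute modpow(9, 3, 19)
  modpow(9, 3, 19): e is odd, compute modpow(9, 2, 19)
    modpow(9, 2, 19): e is even, compute modpow(9, 1, 19)
      modpow(9, 1, 19): e is odd, compute modpow(9, 0, 19)
        modpow(9, 0, 19) = 1
      (9 * 1) % 19 = 9
    half=9, (9*9) % 19 = 5
  (9 * 5) % 19 = 7
half=7, (7*7) % 19 = 11

11


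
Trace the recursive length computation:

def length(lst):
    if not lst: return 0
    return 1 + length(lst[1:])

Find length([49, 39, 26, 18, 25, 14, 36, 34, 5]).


length([49, 39, 26, 18, 25, 14, 36, 34, 5]) = 1 + length([39, 26, 18, 25, 14, 36, 34, 5])
length([39, 26, 18, 25, 14, 36, 34, 5]) = 1 + length([26, 18, 25, 14, 36, 34, 5])
length([26, 18, 25, 14, 36, 34, 5]) = 1 + length([18, 25, 14, 36, 34, 5])
length([18, 25, 14, 36, 34, 5]) = 1 + length([25, 14, 36, 34, 5])
length([25, 14, 36, 34, 5]) = 1 + length([14, 36, 34, 5])
length([14, 36, 34, 5]) = 1 + length([36, 34, 5])
length([36, 34, 5]) = 1 + length([34, 5])
length([34, 5]) = 1 + length([5])
length([5]) = 1 + length([])
length([]) = 0  (base case)
Unwinding: 1 + 1 + 1 + 1 + 1 + 1 + 1 + 1 + 1 + 0 = 9

9


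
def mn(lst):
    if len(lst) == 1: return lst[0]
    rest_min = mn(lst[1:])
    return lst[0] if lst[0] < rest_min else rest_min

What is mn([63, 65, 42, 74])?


mn([63, 65, 42, 74]): compare 63 with mn([65, 42, 74])
mn([65, 42, 74]): compare 65 with mn([42, 74])
mn([42, 74]): compare 42 with mn([74])
mn([74]) = 74  (base case)
Compare 42 with 74 -> 42
Compare 65 with 42 -> 42
Compare 63 with 42 -> 42

42


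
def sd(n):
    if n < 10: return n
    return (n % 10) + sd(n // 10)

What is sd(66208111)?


sd(66208111) = 1 + sd(6620811)
sd(6620811) = 1 + sd(662081)
sd(662081) = 1 + sd(66208)
sd(66208) = 8 + sd(6620)
sd(6620) = 0 + sd(662)
sd(662) = 2 + sd(66)
sd(66) = 6 + sd(6)
sd(6) = 6  (base case)
Total: 1 + 1 + 1 + 8 + 0 + 2 + 6 + 6 = 25

25


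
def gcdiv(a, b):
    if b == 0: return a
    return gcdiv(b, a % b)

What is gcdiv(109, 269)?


gcdiv(109, 269) = gcdiv(269, 109)
gcdiv(269, 109) = gcdiv(109, 51)
gcdiv(109, 51) = gcdiv(51, 7)
gcdiv(51, 7) = gcdiv(7, 2)
gcdiv(7, 2) = gcdiv(2, 1)
gcdiv(2, 1) = gcdiv(1, 0)
gcdiv(1, 0) = 1  (base case)

1


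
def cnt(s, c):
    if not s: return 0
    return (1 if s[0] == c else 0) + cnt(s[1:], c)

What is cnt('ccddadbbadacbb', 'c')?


s[0]='c' == 'c' -> 1
s[0]='c' == 'c' -> 1
s[0]='d' != 'c' -> 0
s[0]='d' != 'c' -> 0
s[0]='a' != 'c' -> 0
s[0]='d' != 'c' -> 0
s[0]='b' != 'c' -> 0
s[0]='b' != 'c' -> 0
s[0]='a' != 'c' -> 0
s[0]='d' != 'c' -> 0
s[0]='a' != 'c' -> 0
s[0]='c' == 'c' -> 1
s[0]='b' != 'c' -> 0
s[0]='b' != 'c' -> 0
Sum: 1 + 1 + 0 + 0 + 0 + 0 + 0 + 0 + 0 + 0 + 0 + 1 + 0 + 0 = 3

3


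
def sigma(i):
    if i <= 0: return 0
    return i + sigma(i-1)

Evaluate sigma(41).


sigma(41)
= 41 + 40 + 39 + 38 + 37 + 36 + 35 + 34 + 33 + 32 + 31 + 30 + 29 + 28 + 27 + 26 + 25 + 24 + 23 + 22 + 21 + 20 + 19 + 18 + 17 + 16 + 15 + 14 + 13 + 12 + 11 + 10 + 9 + 8 + 7 + 6 + 5 + 4 + 3 + 2 + 1 + sigma(0)
= 41 + 40 + 39 + 38 + 37 + 36 + 35 + 34 + 33 + 32 + 31 + 30 + 29 + 28 + 27 + 26 + 25 + 24 + 23 + 22 + 21 + 20 + 19 + 18 + 17 + 16 + 15 + 14 + 13 + 12 + 11 + 10 + 9 + 8 + 7 + 6 + 5 + 4 + 3 + 2 + 1 + 0
= 861

861


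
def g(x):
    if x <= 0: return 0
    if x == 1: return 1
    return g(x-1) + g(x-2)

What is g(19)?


Computing g(19) bottom-up:
g(0) = 0
g(1) = 1
g(2) = g(1) + g(0) = 1 + 0 = 1
g(3) = g(2) + g(1) = 1 + 1 = 2
g(4) = g(3) + g(2) = 2 + 1 = 3
g(5) = g(4) + g(3) = 3 + 2 = 5
g(6) = g(5) + g(4) = 5 + 3 = 8
g(7) = g(6) + g(5) = 8 + 5 = 13
g(8) = g(7) + g(6) = 13 + 8 = 21
g(9) = g(8) + g(7) = 21 + 13 = 34
g(10) = g(9) + g(8) = 34 + 21 = 55
g(11) = g(10) + g(9) = 55 + 34 = 89
g(12) = g(11) + g(10) = 89 + 55 = 144
g(13) = g(12) + g(11) = 144 + 89 = 233
g(14) = g(13) + g(12) = 233 + 144 = 377
g(15) = g(14) + g(13) = 377 + 233 = 610
g(16) = g(15) + g(14) = 610 + 377 = 987
g(17) = g(16) + g(15) = 987 + 610 = 1597
g(18) = g(17) + g(16) = 1597 + 987 = 2584
g(19) = g(18) + g(17) = 2584 + 1597 = 4181

4181


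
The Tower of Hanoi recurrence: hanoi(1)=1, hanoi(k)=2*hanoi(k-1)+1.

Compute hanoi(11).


hanoi(11) = 2 * hanoi(10) + 1
hanoi(10) = 2 * hanoi(9) + 1
hanoi(9) = 2 * hanoi(8) + 1
hanoi(8) = 2 * hanoi(7) + 1
hanoi(7) = 2 * hanoi(6) + 1
hanoi(6) = 2 * hanoi(5) + 1
hanoi(5) = 2 * hanoi(4) + 1
hanoi(4) = 2 * hanoi(3) + 1
hanoi(3) = 2 * hanoi(2) + 1
hanoi(2) = 2 * hanoi(1) + 1
hanoi(1) = 1  (base case)
hanoi(2) = 2 * 1 + 1 = 3
hanoi(3) = 2 * 3 + 1 = 7
hanoi(4) = 2 * 7 + 1 = 15
hanoi(5) = 2 * 15 + 1 = 31
hanoi(6) = 2 * 31 + 1 = 63
hanoi(7) = 2 * 63 + 1 = 127
hanoi(8) = 2 * 127 + 1 = 255
hanoi(9) = 2 * 255 + 1 = 511
hanoi(10) = 2 * 511 + 1 = 1023
hanoi(11) = 2 * 1023 + 1 = 2047

2047


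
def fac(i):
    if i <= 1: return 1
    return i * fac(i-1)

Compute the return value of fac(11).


fac(11)
= 11 * fac(10)
= 11 * 10 * fac(9)
= 11 * 10 * 9 * fac(8)
= 11 * 10 * 9 * 8 * fac(7)
= 11 * 10 * 9 * 8 * 7 * fac(6)
= 11 * 10 * 9 * 8 * 7 * 6 * fac(5)
= 11 * 10 * 9 * 8 * 7 * 6 * 5 * fac(4)
= 11 * 10 * 9 * 8 * 7 * 6 * 5 * 4 * fac(3)
= 11 * 10 * 9 * 8 * 7 * 6 * 5 * 4 * 3 * fac(2)
= 11 * 10 * 9 * 8 * 7 * 6 * 5 * 4 * 3 * 2 * fac(1)
= 11 * 10 * 9 * 8 * 7 * 6 * 5 * 4 * 3 * 2 * 1
= 39916800

39916800


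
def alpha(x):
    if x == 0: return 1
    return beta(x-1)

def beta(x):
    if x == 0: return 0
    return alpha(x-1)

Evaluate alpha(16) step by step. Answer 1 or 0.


alpha(16) = beta(15)
beta(15) = alpha(14)
alpha(14) = beta(13)
beta(13) = alpha(12)
alpha(12) = beta(11)
beta(11) = alpha(10)
alpha(10) = beta(9)
beta(9) = alpha(8)
alpha(8) = beta(7)
beta(7) = alpha(6)
alpha(6) = beta(5)
beta(5) = alpha(4)
alpha(4) = beta(3)
beta(3) = alpha(2)
alpha(2) = beta(1)
beta(1) = alpha(0)
alpha(0) = 1  (base case)
Result: 1

1


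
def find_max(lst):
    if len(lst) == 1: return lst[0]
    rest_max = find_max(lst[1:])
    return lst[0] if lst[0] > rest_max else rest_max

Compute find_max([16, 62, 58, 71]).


find_max([16, 62, 58, 71]): compare 16 with find_max([62, 58, 71])
find_max([62, 58, 71]): compare 62 with find_max([58, 71])
find_max([58, 71]): compare 58 with find_max([71])
find_max([71]) = 71  (base case)
Compare 58 with 71 -> 71
Compare 62 with 71 -> 71
Compare 16 with 71 -> 71

71


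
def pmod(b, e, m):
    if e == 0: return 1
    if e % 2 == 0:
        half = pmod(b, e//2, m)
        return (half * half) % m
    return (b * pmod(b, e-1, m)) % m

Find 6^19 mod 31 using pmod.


pmod(6, 19, 31): e is odd, compute pmod(6, 18, 31)
  pmod(6, 18, 31): e is even, compute pmod(6, 9, 31)
    pmod(6, 9, 31): e is odd, compute pmod(6, 8, 31)
      pmod(6, 8, 31): e is even, compute pmod(6, 4, 31)
        pmod(6, 4, 31): e is even, compute pmod(6, 2, 31)
          pmod(6, 2, 31): e is even, compute pmod(6, 1, 31)
          pmod(6, 1, 31): e is odd, compute pmod(6, 0, 31)
          pmod(6, 0, 31) = 1
          (6 * 1) % 31 = 6
          half=6, (6*6) % 31 = 5
        half=5, (5*5) % 31 = 25
      half=25, (25*25) % 31 = 5
    (6 * 5) % 31 = 30
  half=30, (30*30) % 31 = 1
(6 * 1) % 31 = 6

6


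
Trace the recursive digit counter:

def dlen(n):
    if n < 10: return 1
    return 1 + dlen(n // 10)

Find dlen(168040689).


dlen(168040689) = 1 + dlen(16804068)
dlen(16804068) = 1 + dlen(1680406)
dlen(1680406) = 1 + dlen(168040)
dlen(168040) = 1 + dlen(16804)
dlen(16804) = 1 + dlen(1680)
dlen(1680) = 1 + dlen(168)
dlen(168) = 1 + dlen(16)
dlen(16) = 1 + dlen(1)
dlen(1) = 1  (base case: 1 < 10)
Unwinding: 1 + 1 + 1 + 1 + 1 + 1 + 1 + 1 + 1 = 9

9


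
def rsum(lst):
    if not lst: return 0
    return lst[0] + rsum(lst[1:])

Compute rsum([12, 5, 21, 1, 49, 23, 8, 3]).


rsum([12, 5, 21, 1, 49, 23, 8, 3]) = 12 + rsum([5, 21, 1, 49, 23, 8, 3])
rsum([5, 21, 1, 49, 23, 8, 3]) = 5 + rsum([21, 1, 49, 23, 8, 3])
rsum([21, 1, 49, 23, 8, 3]) = 21 + rsum([1, 49, 23, 8, 3])
rsum([1, 49, 23, 8, 3]) = 1 + rsum([49, 23, 8, 3])
rsum([49, 23, 8, 3]) = 49 + rsum([23, 8, 3])
rsum([23, 8, 3]) = 23 + rsum([8, 3])
rsum([8, 3]) = 8 + rsum([3])
rsum([3]) = 3 + rsum([])
rsum([]) = 0  (base case)
Total: 12 + 5 + 21 + 1 + 49 + 23 + 8 + 3 + 0 = 122

122


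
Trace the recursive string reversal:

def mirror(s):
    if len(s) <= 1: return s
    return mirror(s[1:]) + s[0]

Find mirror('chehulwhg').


mirror('chehulwhg') = mirror('hehulwhg') + 'c'
mirror('hehulwhg') = mirror('ehulwhg') + 'h'
mirror('ehulwhg') = mirror('hulwhg') + 'e'
mirror('hulwhg') = mirror('ulwhg') + 'h'
mirror('ulwhg') = mirror('lwhg') + 'u'
mirror('lwhg') = mirror('whg') + 'l'
mirror('whg') = mirror('hg') + 'w'
mirror('hg') = mirror('g') + 'h'
mirror('g') = 'g'  (base case)
Concatenating: 'g' + 'h' + 'w' + 'l' + 'u' + 'h' + 'e' + 'h' + 'c' = 'ghwluhehc'

ghwluhehc


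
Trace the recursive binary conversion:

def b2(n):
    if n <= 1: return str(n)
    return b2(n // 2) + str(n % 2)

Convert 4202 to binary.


b2(4202) = b2(2101) + '0'
b2(2101) = b2(1050) + '1'
b2(1050) = b2(525) + '0'
b2(525) = b2(262) + '1'
b2(262) = b2(131) + '0'
b2(131) = b2(65) + '1'
b2(65) = b2(32) + '1'
b2(32) = b2(16) + '0'
b2(16) = b2(8) + '0'
b2(8) = b2(4) + '0'
b2(4) = b2(2) + '0'
b2(2) = b2(1) + '0'
b2(1) = '1'  (base case)
Concatenating: '1' + '0' + '0' + '0' + '0' + '0' + '1' + '1' + '0' + '1' + '0' + '1' + '0' = '1000001101010'

1000001101010


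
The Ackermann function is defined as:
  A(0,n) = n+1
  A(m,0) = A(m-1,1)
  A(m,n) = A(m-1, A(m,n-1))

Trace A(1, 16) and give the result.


A(1, 16) = A(0, A(1, 15))
  A(1, 15) = A(0, A(1, 14))
    A(1, 14) = A(0, A(1, 13))
      A(1, 13) = A(0, A(1, 12))
        A(1, 12) = A(0, A(1, 11))
          A(1, 11) = A(0, A(1, 10))
          A(1, 10) = A(0, A(1, 9))
          A(1, 9) = A(0, A(1, 8))
          A(1, 8) = A(0, A(1, 7))
          A(1, 7) = A(0, A(1, 6))
          A(1, 6) = A(0, A(1, 5))
          A(1, 5) = A(0, A(1, 4))
          A(1, 4) = A(0, A(1, 3))
          A(1, 3) = A(0, A(1, 2))
          A(1, 2) = A(0, A(1, 1))
          A(1, 1) = A(0, A(1, 0))
          A(1, 0) = A(0, 1)
          A(0, 1) = 2
            = A(0, 2)
          A(0, 2) = 3
            = A(0, 3)
          A(0, 3) = 4
            = A(0, 4)
          A(0, 4) = 5
            = A(0, 5)
... (trace truncated)
Result: A(1, 16) = 18

18


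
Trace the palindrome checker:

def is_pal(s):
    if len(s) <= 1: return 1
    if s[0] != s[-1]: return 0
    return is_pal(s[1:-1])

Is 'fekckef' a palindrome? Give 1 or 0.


is_pal('fekckef'): s[0]='f' == s[-1]='f' -> check is_pal('ekcke')
is_pal('ekcke'): s[0]='e' == s[-1]='e' -> check is_pal('kck')
is_pal('kck'): s[0]='k' == s[-1]='k' -> check is_pal('c')
is_pal('c'): len <= 1 -> return 1  (base case)
Result: 1 (palindrome)

1


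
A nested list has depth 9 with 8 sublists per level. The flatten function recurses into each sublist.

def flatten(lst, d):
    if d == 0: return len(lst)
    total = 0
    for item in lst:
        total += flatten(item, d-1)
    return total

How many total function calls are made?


At depth 0 (root): 1 call
At depth 1: each of 1 parents calls flatten on 8 children = 8 calls
At depth 2: each of 8 parents calls flatten on 8 children = 64 calls
At depth 3: each of 64 parents calls flatten on 8 children = 512 calls
At depth 4: each of 512 parents calls flatten on 8 children = 4096 calls
At depth 5: each of 4096 parents calls flatten on 8 children = 32768 calls
At depth 6: each of 32768 parents calls flatten on 8 children = 262144 calls
At depth 7: each of 262144 parents calls flatten on 8 children = 2097152 calls
At depth 8: each of 2097152 parents calls flatten on 8 children = 16777216 calls
At depth 9: each of 16777216 parents calls flatten on 8 children = 134217728 calls
Total: 1 + 8 + 64 + 512 + 4096 + 32768 + 262144 + 2097152 + 16777216 + 134217728 = 153391689

153391689


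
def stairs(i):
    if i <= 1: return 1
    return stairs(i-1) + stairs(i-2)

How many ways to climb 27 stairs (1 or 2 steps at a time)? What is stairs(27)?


Building up from base cases:
stairs(0) = 1
stairs(1) = 1
stairs(2) = stairs(1) + stairs(0) = 1 + 1 = 2
stairs(3) = stairs(2) + stairs(1) = 2 + 1 = 3
stairs(4) = stairs(3) + stairs(2) = 3 + 2 = 5
stairs(5) = stairs(4) + stairs(3) = 5 + 3 = 8
stairs(6) = stairs(5) + stairs(4) = 8 + 5 = 13
stairs(7) = stairs(6) + stairs(5) = 13 + 8 = 21
stairs(8) = stairs(7) + stairs(6) = 21 + 13 = 34
stairs(9) = stairs(8) + stairs(7) = 34 + 21 = 55
stairs(10) = stairs(9) + stairs(8) = 55 + 34 = 89
stairs(11) = stairs(10) + stairs(9) = 89 + 55 = 144
stairs(12) = stairs(11) + stairs(10) = 144 + 89 = 233
stairs(13) = stairs(12) + stairs(11) = 233 + 144 = 377
stairs(14) = stairs(13) + stairs(12) = 377 + 233 = 610
stairs(15) = stairs(14) + stairs(13) = 610 + 377 = 987
stairs(16) = stairs(15) + stairs(14) = 987 + 610 = 1597
stairs(17) = stairs(16) + stairs(15) = 1597 + 987 = 2584
stairs(18) = stairs(17) + stairs(16) = 2584 + 1597 = 4181
stairs(19) = stairs(18) + stairs(17) = 4181 + 2584 = 6765
stairs(20) = stairs(19) + stairs(18) = 6765 + 4181 = 10946
stairs(21) = stairs(20) + stairs(19) = 10946 + 6765 = 17711
stairs(22) = stairs(21) + stairs(20) = 17711 + 10946 = 28657
stairs(23) = stairs(22) + stairs(21) = 28657 + 17711 = 46368
stairs(24) = stairs(23) + stairs(22) = 46368 + 28657 = 75025
stairs(25) = stairs(24) + stairs(23) = 75025 + 46368 = 121393
stairs(26) = stairs(25) + stairs(24) = 121393 + 75025 = 196418
stairs(27) = stairs(26) + stairs(25) = 196418 + 121393 = 317811

317811


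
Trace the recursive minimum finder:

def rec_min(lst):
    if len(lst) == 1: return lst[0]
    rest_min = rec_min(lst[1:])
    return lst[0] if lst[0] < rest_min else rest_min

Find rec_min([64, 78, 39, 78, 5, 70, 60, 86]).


rec_min([64, 78, 39, 78, 5, 70, 60, 86]): compare 64 with rec_min([78, 39, 78, 5, 70, 60, 86])
rec_min([78, 39, 78, 5, 70, 60, 86]): compare 78 with rec_min([39, 78, 5, 70, 60, 86])
rec_min([39, 78, 5, 70, 60, 86]): compare 39 with rec_min([78, 5, 70, 60, 86])
rec_min([78, 5, 70, 60, 86]): compare 78 with rec_min([5, 70, 60, 86])
rec_min([5, 70, 60, 86]): compare 5 with rec_min([70, 60, 86])
rec_min([70, 60, 86]): compare 70 with rec_min([60, 86])
rec_min([60, 86]): compare 60 with rec_min([86])
rec_min([86]) = 86  (base case)
Compare 60 with 86 -> 60
Compare 70 with 60 -> 60
Compare 5 with 60 -> 5
Compare 78 with 5 -> 5
Compare 39 with 5 -> 5
Compare 78 with 5 -> 5
Compare 64 with 5 -> 5

5


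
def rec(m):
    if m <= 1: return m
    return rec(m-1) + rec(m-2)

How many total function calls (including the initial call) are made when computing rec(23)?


Let C(n) = total calls for rec(n)
C(0) = 1, C(1) = 1
C(2) = 1 + C(1) + C(0) = 1 + 1 + 1 = 3
C(3) = 1 + C(2) + C(1) = 1 + 3 + 1 = 5
C(4) = 1 + C(3) + C(2) = 1 + 5 + 3 = 9
C(5) = 1 + C(4) + C(3) = 1 + 9 + 5 = 15
C(6) = 1 + C(5) + C(4) = 1 + 15 + 9 = 25
C(7) = 1 + C(6) + C(5) = 1 + 25 + 15 = 41
C(8) = 1 + C(7) + C(6) = 1 + 41 + 25 = 67
C(9) = 1 + C(8) + C(7) = 1 + 67 + 41 = 109
C(10) = 1 + C(9) + C(8) = 1 + 109 + 67 = 177
C(11) = 1 + C(10) + C(9) = 1 + 177 + 109 = 287
C(12) = 1 + C(11) + C(10) = 1 + 287 + 177 = 465
C(13) = 1 + C(12) + C(11) = 1 + 465 + 287 = 753
C(14) = 1 + C(13) + C(12) = 1 + 753 + 465 = 1219
C(15) = 1 + C(14) + C(13) = 1 + 1219 + 753 = 1973
C(16) = 1 + C(15) + C(14) = 1 + 1973 + 1219 = 3193
C(17) = 1 + C(16) + C(15) = 1 + 3193 + 1973 = 5167
C(18) = 1 + C(17) + C(16) = 1 + 5167 + 3193 = 8361
C(19) = 1 + C(18) + C(17) = 1 + 8361 + 5167 = 13529
C(20) = 1 + C(19) + C(18) = 1 + 13529 + 8361 = 21891
C(21) = 1 + C(20) + C(19) = 1 + 21891 + 13529 = 35421
C(22) = 1 + C(21) + C(20) = 1 + 35421 + 21891 = 57313
C(23) = 1 + C(22) + C(21) = 1 + 57313 + 35421 = 92735

92735


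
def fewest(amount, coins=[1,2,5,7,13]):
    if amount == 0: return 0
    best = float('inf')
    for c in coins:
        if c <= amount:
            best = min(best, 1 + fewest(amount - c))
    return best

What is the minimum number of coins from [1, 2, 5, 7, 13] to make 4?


Building up with DP:
fewest(0) = 0
fewest(1) = min(1+fewest(0)=1+0=1) = 1
fewest(2) = min(1+fewest(1)=1+1=2, 1+fewest(0)=1+0=1) = 1
fewest(3) = min(1+fewest(2)=1+1=2, 1+fewest(1)=1+1=2) = 2
fewest(4) = min(1+fewest(3)=1+2=3, 1+fewest(2)=1+1=2) = 2

2


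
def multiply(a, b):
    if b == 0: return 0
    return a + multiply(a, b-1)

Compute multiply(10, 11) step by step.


multiply(10, 11) = 10 + multiply(10, 10)
multiply(10, 10) = 10 + multiply(10, 9)
multiply(10, 9) = 10 + multiply(10, 8)
multiply(10, 8) = 10 + multiply(10, 7)
multiply(10, 7) = 10 + multiply(10, 6)
multiply(10, 6) = 10 + multiply(10, 5)
multiply(10, 5) = 10 + multiply(10, 4)
multiply(10, 4) = 10 + multiply(10, 3)
multiply(10, 3) = 10 + multiply(10, 2)
multiply(10, 2) = 10 + multiply(10, 1)
multiply(10, 1) = 10 + multiply(10, 0)
multiply(10, 0) = 0  (base case)
Total: 10 + 10 + 10 + 10 + 10 + 10 + 10 + 10 + 10 + 10 + 10 + 0 = 110

110


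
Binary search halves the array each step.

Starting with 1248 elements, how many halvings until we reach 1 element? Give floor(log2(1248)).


1248 / 2 = 624
624 / 2 = 312
312 / 2 = 156
156 / 2 = 78
78 / 2 = 39
39 / 2 = 19
19 / 2 = 9
9 / 2 = 4
4 / 2 = 2
2 / 2 = 1
Reached 1 after 10 halvings

10


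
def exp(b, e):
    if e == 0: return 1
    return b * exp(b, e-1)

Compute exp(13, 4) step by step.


exp(13, 4)
= 13 * exp(13, 3)
= 13 * 13 * exp(13, 2)
= 13 * 13 * 13 * exp(13, 1)
= 13 * 13 * 13 * 13 * exp(13, 0)
= 13 * 13 * 13 * 13 * 1
= 28561

28561


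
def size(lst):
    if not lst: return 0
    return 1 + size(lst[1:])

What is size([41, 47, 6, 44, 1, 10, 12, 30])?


size([41, 47, 6, 44, 1, 10, 12, 30]) = 1 + size([47, 6, 44, 1, 10, 12, 30])
size([47, 6, 44, 1, 10, 12, 30]) = 1 + size([6, 44, 1, 10, 12, 30])
size([6, 44, 1, 10, 12, 30]) = 1 + size([44, 1, 10, 12, 30])
size([44, 1, 10, 12, 30]) = 1 + size([1, 10, 12, 30])
size([1, 10, 12, 30]) = 1 + size([10, 12, 30])
size([10, 12, 30]) = 1 + size([12, 30])
size([12, 30]) = 1 + size([30])
size([30]) = 1 + size([])
size([]) = 0  (base case)
Unwinding: 1 + 1 + 1 + 1 + 1 + 1 + 1 + 1 + 0 = 8

8


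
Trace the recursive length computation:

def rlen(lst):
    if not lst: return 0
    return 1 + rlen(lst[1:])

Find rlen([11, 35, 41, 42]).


rlen([11, 35, 41, 42]) = 1 + rlen([35, 41, 42])
rlen([35, 41, 42]) = 1 + rlen([41, 42])
rlen([41, 42]) = 1 + rlen([42])
rlen([42]) = 1 + rlen([])
rlen([]) = 0  (base case)
Unwinding: 1 + 1 + 1 + 1 + 0 = 4

4


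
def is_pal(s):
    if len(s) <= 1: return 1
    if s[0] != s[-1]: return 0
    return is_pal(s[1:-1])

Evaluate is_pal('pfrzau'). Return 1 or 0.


is_pal('pfrzau'): s[0]='p' != s[-1]='u' -> return 0
Result: 0 (not a palindrome)

0


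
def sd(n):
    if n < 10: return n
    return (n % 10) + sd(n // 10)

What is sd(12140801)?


sd(12140801) = 1 + sd(1214080)
sd(1214080) = 0 + sd(121408)
sd(121408) = 8 + sd(12140)
sd(12140) = 0 + sd(1214)
sd(1214) = 4 + sd(121)
sd(121) = 1 + sd(12)
sd(12) = 2 + sd(1)
sd(1) = 1  (base case)
Total: 1 + 0 + 8 + 0 + 4 + 1 + 2 + 1 = 17

17


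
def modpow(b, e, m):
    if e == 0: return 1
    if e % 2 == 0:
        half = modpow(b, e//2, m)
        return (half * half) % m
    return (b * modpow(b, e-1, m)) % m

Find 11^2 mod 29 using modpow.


modpow(11, 2, 29): e is even, compute modpow(11, 1, 29)
  modpow(11, 1, 29): e is odd, compute modpow(11, 0, 29)
    modpow(11, 0, 29) = 1
  (11 * 1) % 29 = 11
half=11, (11*11) % 29 = 5

5


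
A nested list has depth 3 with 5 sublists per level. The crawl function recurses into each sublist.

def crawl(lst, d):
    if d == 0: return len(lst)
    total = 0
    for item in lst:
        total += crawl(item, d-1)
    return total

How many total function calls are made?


At depth 0 (root): 1 call
At depth 1: each of 1 parents calls crawl on 5 children = 5 calls
At depth 2: each of 5 parents calls crawl on 5 children = 25 calls
At depth 3: each of 25 parents calls crawl on 5 children = 125 calls
Total: 1 + 5 + 25 + 125 = 156

156


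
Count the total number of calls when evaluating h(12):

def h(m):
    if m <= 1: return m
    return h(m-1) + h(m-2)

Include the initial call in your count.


Let C(n) = total calls for h(n)
C(0) = 1, C(1) = 1
C(2) = 1 + C(1) + C(0) = 1 + 1 + 1 = 3
C(3) = 1 + C(2) + C(1) = 1 + 3 + 1 = 5
C(4) = 1 + C(3) + C(2) = 1 + 5 + 3 = 9
C(5) = 1 + C(4) + C(3) = 1 + 9 + 5 = 15
C(6) = 1 + C(5) + C(4) = 1 + 15 + 9 = 25
C(7) = 1 + C(6) + C(5) = 1 + 25 + 15 = 41
C(8) = 1 + C(7) + C(6) = 1 + 41 + 25 = 67
C(9) = 1 + C(8) + C(7) = 1 + 67 + 41 = 109
C(10) = 1 + C(9) + C(8) = 1 + 109 + 67 = 177
C(11) = 1 + C(10) + C(9) = 1 + 177 + 109 = 287
C(12) = 1 + C(11) + C(10) = 1 + 287 + 177 = 465

465


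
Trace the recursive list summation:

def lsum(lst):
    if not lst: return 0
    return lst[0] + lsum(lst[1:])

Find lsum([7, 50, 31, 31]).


lsum([7, 50, 31, 31]) = 7 + lsum([50, 31, 31])
lsum([50, 31, 31]) = 50 + lsum([31, 31])
lsum([31, 31]) = 31 + lsum([31])
lsum([31]) = 31 + lsum([])
lsum([]) = 0  (base case)
Total: 7 + 50 + 31 + 31 + 0 = 119

119


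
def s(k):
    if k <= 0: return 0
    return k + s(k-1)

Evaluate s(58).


s(58)
= 58 + 57 + 56 + 55 + 54 + 53 + 52 + 51 + 50 + 49 + 48 + 47 + 46 + 45 + 44 + 43 + 42 + 41 + 40 + 39 + 38 + 37 + 36 + 35 + 34 + 33 + 32 + 31 + 30 + 29 + 28 + 27 + 26 + 25 + 24 + 23 + 22 + 21 + 20 + 19 + 18 + 17 + 16 + 15 + 14 + 13 + 12 + 11 + 10 + 9 + 8 + 7 + 6 + 5 + 4 + 3 + 2 + 1 + s(0)
= 58 + 57 + 56 + 55 + 54 + 53 + 52 + 51 + 50 + 49 + 48 + 47 + 46 + 45 + 44 + 43 + 42 + 41 + 40 + 39 + 38 + 37 + 36 + 35 + 34 + 33 + 32 + 31 + 30 + 29 + 28 + 27 + 26 + 25 + 24 + 23 + 22 + 21 + 20 + 19 + 18 + 17 + 16 + 15 + 14 + 13 + 12 + 11 + 10 + 9 + 8 + 7 + 6 + 5 + 4 + 3 + 2 + 1 + 0
= 1711

1711


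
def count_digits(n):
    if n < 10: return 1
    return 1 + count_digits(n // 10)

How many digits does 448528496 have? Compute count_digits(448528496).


count_digits(448528496) = 1 + count_digits(44852849)
count_digits(44852849) = 1 + count_digits(4485284)
count_digits(4485284) = 1 + count_digits(448528)
count_digits(448528) = 1 + count_digits(44852)
count_digits(44852) = 1 + count_digits(4485)
count_digits(4485) = 1 + count_digits(448)
count_digits(448) = 1 + count_digits(44)
count_digits(44) = 1 + count_digits(4)
count_digits(4) = 1  (base case: 4 < 10)
Unwinding: 1 + 1 + 1 + 1 + 1 + 1 + 1 + 1 + 1 = 9

9


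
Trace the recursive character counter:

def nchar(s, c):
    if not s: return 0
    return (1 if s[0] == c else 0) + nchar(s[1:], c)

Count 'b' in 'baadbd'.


s[0]='b' == 'b' -> 1
s[0]='a' != 'b' -> 0
s[0]='a' != 'b' -> 0
s[0]='d' != 'b' -> 0
s[0]='b' == 'b' -> 1
s[0]='d' != 'b' -> 0
Sum: 1 + 0 + 0 + 0 + 1 + 0 = 2

2


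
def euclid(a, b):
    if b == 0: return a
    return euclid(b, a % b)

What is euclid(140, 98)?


euclid(140, 98) = euclid(98, 42)
euclid(98, 42) = euclid(42, 14)
euclid(42, 14) = euclid(14, 0)
euclid(14, 0) = 14  (base case)

14


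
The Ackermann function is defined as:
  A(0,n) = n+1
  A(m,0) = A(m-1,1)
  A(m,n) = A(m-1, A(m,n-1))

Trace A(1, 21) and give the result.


A(1, 21) = A(0, A(1, 20))
  A(1, 20) = A(0, A(1, 19))
    A(1, 19) = A(0, A(1, 18))
      A(1, 18) = A(0, A(1, 17))
        A(1, 17) = A(0, A(1, 16))
          A(1, 16) = A(0, A(1, 15))
          A(1, 15) = A(0, A(1, 14))
          A(1, 14) = A(0, A(1, 13))
          A(1, 13) = A(0, A(1, 12))
          A(1, 12) = A(0, A(1, 11))
          A(1, 11) = A(0, A(1, 10))
          A(1, 10) = A(0, A(1, 9))
          A(1, 9) = A(0, A(1, 8))
          A(1, 8) = A(0, A(1, 7))
          A(1, 7) = A(0, A(1, 6))
          A(1, 6) = A(0, A(1, 5))
          A(1, 5) = A(0, A(1, 4))
          A(1, 4) = A(0, A(1, 3))
          A(1, 3) = A(0, A(1, 2))
          A(1, 2) = A(0, A(1, 1))
          A(1, 1) = A(0, A(1, 0))
          A(1, 0) = A(0, 1)
          A(0, 1) = 2
            = A(0, 2)
          A(0, 2) = 3
... (trace truncated)
Result: A(1, 21) = 23

23


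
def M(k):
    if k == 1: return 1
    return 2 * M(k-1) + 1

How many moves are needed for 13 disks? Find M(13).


M(13) = 2 * M(12) + 1
M(12) = 2 * M(11) + 1
M(11) = 2 * M(10) + 1
M(10) = 2 * M(9) + 1
M(9) = 2 * M(8) + 1
M(8) = 2 * M(7) + 1
M(7) = 2 * M(6) + 1
M(6) = 2 * M(5) + 1
M(5) = 2 * M(4) + 1
M(4) = 2 * M(3) + 1
M(3) = 2 * M(2) + 1
M(2) = 2 * M(1) + 1
M(1) = 1  (base case)
M(2) = 2 * 1 + 1 = 3
M(3) = 2 * 3 + 1 = 7
M(4) = 2 * 7 + 1 = 15
M(5) = 2 * 15 + 1 = 31
M(6) = 2 * 31 + 1 = 63
M(7) = 2 * 63 + 1 = 127
M(8) = 2 * 127 + 1 = 255
M(9) = 2 * 255 + 1 = 511
M(10) = 2 * 511 + 1 = 1023
M(11) = 2 * 1023 + 1 = 2047
M(12) = 2 * 2047 + 1 = 4095
M(13) = 2 * 4095 + 1 = 8191

8191


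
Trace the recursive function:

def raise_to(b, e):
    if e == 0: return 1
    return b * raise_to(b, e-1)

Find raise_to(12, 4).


raise_to(12, 4)
= 12 * raise_to(12, 3)
= 12 * 12 * raise_to(12, 2)
= 12 * 12 * 12 * raise_to(12, 1)
= 12 * 12 * 12 * 12 * raise_to(12, 0)
= 12 * 12 * 12 * 12 * 1
= 20736

20736


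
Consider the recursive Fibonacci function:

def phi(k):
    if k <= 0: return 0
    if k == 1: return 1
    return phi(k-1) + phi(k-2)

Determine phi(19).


Computing phi(19) bottom-up:
phi(0) = 0
phi(1) = 1
phi(2) = phi(1) + phi(0) = 1 + 0 = 1
phi(3) = phi(2) + phi(1) = 1 + 1 = 2
phi(4) = phi(3) + phi(2) = 2 + 1 = 3
phi(5) = phi(4) + phi(3) = 3 + 2 = 5
phi(6) = phi(5) + phi(4) = 5 + 3 = 8
phi(7) = phi(6) + phi(5) = 8 + 5 = 13
phi(8) = phi(7) + phi(6) = 13 + 8 = 21
phi(9) = phi(8) + phi(7) = 21 + 13 = 34
phi(10) = phi(9) + phi(8) = 34 + 21 = 55
phi(11) = phi(10) + phi(9) = 55 + 34 = 89
phi(12) = phi(11) + phi(10) = 89 + 55 = 144
phi(13) = phi(12) + phi(11) = 144 + 89 = 233
phi(14) = phi(13) + phi(12) = 233 + 144 = 377
phi(15) = phi(14) + phi(13) = 377 + 233 = 610
phi(16) = phi(15) + phi(14) = 610 + 377 = 987
phi(17) = phi(16) + phi(15) = 987 + 610 = 1597
phi(18) = phi(17) + phi(16) = 1597 + 987 = 2584
phi(19) = phi(18) + phi(17) = 2584 + 1597 = 4181

4181


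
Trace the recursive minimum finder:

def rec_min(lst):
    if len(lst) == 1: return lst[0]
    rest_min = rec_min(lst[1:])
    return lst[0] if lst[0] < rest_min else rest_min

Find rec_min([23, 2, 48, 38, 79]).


rec_min([23, 2, 48, 38, 79]): compare 23 with rec_min([2, 48, 38, 79])
rec_min([2, 48, 38, 79]): compare 2 with rec_min([48, 38, 79])
rec_min([48, 38, 79]): compare 48 with rec_min([38, 79])
rec_min([38, 79]): compare 38 with rec_min([79])
rec_min([79]) = 79  (base case)
Compare 38 with 79 -> 38
Compare 48 with 38 -> 38
Compare 2 with 38 -> 2
Compare 23 with 2 -> 2

2


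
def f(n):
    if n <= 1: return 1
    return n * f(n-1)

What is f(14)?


f(14)
= 14 * f(13)
= 14 * 13 * f(12)
= 14 * 13 * 12 * f(11)
= 14 * 13 * 12 * 11 * f(10)
= 14 * 13 * 12 * 11 * 10 * f(9)
= 14 * 13 * 12 * 11 * 10 * 9 * f(8)
= 14 * 13 * 12 * 11 * 10 * 9 * 8 * f(7)
= 14 * 13 * 12 * 11 * 10 * 9 * 8 * 7 * f(6)
= 14 * 13 * 12 * 11 * 10 * 9 * 8 * 7 * 6 * f(5)
= 14 * 13 * 12 * 11 * 10 * 9 * 8 * 7 * 6 * 5 * f(4)
= 14 * 13 * 12 * 11 * 10 * 9 * 8 * 7 * 6 * 5 * 4 * f(3)
= 14 * 13 * 12 * 11 * 10 * 9 * 8 * 7 * 6 * 5 * 4 * 3 * f(2)
= 14 * 13 * 12 * 11 * 10 * 9 * 8 * 7 * 6 * 5 * 4 * 3 * 2 * f(1)
= 14 * 13 * 12 * 11 * 10 * 9 * 8 * 7 * 6 * 5 * 4 * 3 * 2 * 1
= 87178291200

87178291200


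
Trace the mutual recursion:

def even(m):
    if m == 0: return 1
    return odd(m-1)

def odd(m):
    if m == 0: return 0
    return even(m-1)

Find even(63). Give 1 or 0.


even(63) = odd(62)
odd(62) = even(61)
even(61) = odd(60)
odd(60) = even(59)
even(59) = odd(58)
odd(58) = even(57)
even(57) = odd(56)
odd(56) = even(55)
even(55) = odd(54)
odd(54) = even(53)
even(53) = odd(52)
odd(52) = even(51)
even(51) = odd(50)
odd(50) = even(49)
even(49) = odd(48)
odd(48) = even(47)
even(47) = odd(46)
odd(46) = even(45)
even(45) = odd(44)
odd(44) = even(43)
even(43) = odd(42)
odd(42) = even(41)
even(41) = odd(40)
odd(40) = even(39)
even(39) = odd(38)
odd(38) = even(37)
even(37) = odd(36)
odd(36) = even(35)
even(35) = odd(34)
odd(34) = even(33)
even(33) = odd(32)
odd(32) = even(31)
even(31) = odd(30)
odd(30) = even(29)
even(29) = odd(28)
odd(28) = even(27)
even(27) = odd(26)
odd(26) = even(25)
even(25) = odd(24)
odd(24) = even(23)
even(23) = odd(22)
odd(22) = even(21)
even(21) = odd(20)
odd(20) = even(19)
even(19) = odd(18)
odd(18) = even(17)
even(17) = odd(16)
odd(16) = even(15)
even(15) = odd(14)
odd(14) = even(13)
even(13) = odd(12)
odd(12) = even(11)
even(11) = odd(10)
odd(10) = even(9)
even(9) = odd(8)
odd(8) = even(7)
even(7) = odd(6)
odd(6) = even(5)
even(5) = odd(4)
odd(4) = even(3)
even(3) = odd(2)
odd(2) = even(1)
even(1) = odd(0)
odd(0) = 0  (base case)
Result: 0

0


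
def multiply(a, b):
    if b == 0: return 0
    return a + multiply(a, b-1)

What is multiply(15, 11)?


multiply(15, 11) = 15 + multiply(15, 10)
multiply(15, 10) = 15 + multiply(15, 9)
multiply(15, 9) = 15 + multiply(15, 8)
multiply(15, 8) = 15 + multiply(15, 7)
multiply(15, 7) = 15 + multiply(15, 6)
multiply(15, 6) = 15 + multiply(15, 5)
multiply(15, 5) = 15 + multiply(15, 4)
multiply(15, 4) = 15 + multiply(15, 3)
multiply(15, 3) = 15 + multiply(15, 2)
multiply(15, 2) = 15 + multiply(15, 1)
multiply(15, 1) = 15 + multiply(15, 0)
multiply(15, 0) = 0  (base case)
Total: 15 + 15 + 15 + 15 + 15 + 15 + 15 + 15 + 15 + 15 + 15 + 0 = 165

165


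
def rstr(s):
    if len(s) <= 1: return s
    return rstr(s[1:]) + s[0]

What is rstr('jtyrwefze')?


rstr('jtyrwefze') = rstr('tyrwefze') + 'j'
rstr('tyrwefze') = rstr('yrwefze') + 't'
rstr('yrwefze') = rstr('rwefze') + 'y'
rstr('rwefze') = rstr('wefze') + 'r'
rstr('wefze') = rstr('efze') + 'w'
rstr('efze') = rstr('fze') + 'e'
rstr('fze') = rstr('ze') + 'f'
rstr('ze') = rstr('e') + 'z'
rstr('e') = 'e'  (base case)
Concatenating: 'e' + 'z' + 'f' + 'e' + 'w' + 'r' + 'y' + 't' + 'j' = 'ezfewrytj'

ezfewrytj


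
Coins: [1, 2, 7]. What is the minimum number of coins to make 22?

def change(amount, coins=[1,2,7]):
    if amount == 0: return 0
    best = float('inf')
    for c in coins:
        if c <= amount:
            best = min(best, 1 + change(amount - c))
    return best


Building up with DP:
change(0) = 0
change(1) = min(1+change(0)=1+0=1) = 1
change(2) = min(1+change(1)=1+1=2, 1+change(0)=1+0=1) = 1
change(3) = min(1+change(2)=1+1=2, 1+change(1)=1+1=2) = 2
change(4) = min(1+change(3)=1+2=3, 1+change(2)=1+1=2) = 2
change(5) = min(1+change(4)=1+2=3, 1+change(3)=1+2=3) = 3
change(6) = min(1+change(5)=1+3=4, 1+change(4)=1+2=3) = 3
change(7) = min(1+change(6)=1+3=4, 1+change(5)=1+3=4, 1+change(0)=1+0=1) = 1
change(8) = min(1+change(7)=1+1=2, 1+change(6)=1+3=4, 1+change(1)=1+1=2) = 2
change(9) = min(1+change(8)=1+2=3, 1+change(7)=1+1=2, 1+change(2)=1+1=2) = 2
change(10) = min(1+change(9)=1+2=3, 1+change(8)=1+2=3, 1+change(3)=1+2=3) = 3
change(11) = min(1+change(10)=1+3=4, 1+change(9)=1+2=3, 1+change(4)=1+2=3) = 3
change(12) = min(1+change(11)=1+3=4, 1+change(10)=1+3=4, 1+change(5)=1+3=4) = 4
change(13) = min(1+change(12)=1+4=5, 1+change(11)=1+3=4, 1+change(6)=1+3=4) = 4
change(14) = min(1+change(13)=1+4=5, 1+change(12)=1+4=5, 1+change(7)=1+1=2) = 2
change(15) = min(1+change(14)=1+2=3, 1+change(13)=1+4=5, 1+change(8)=1+2=3) = 3
change(16) = min(1+change(15)=1+3=4, 1+change(14)=1+2=3, 1+change(9)=1+2=3) = 3
change(17) = min(1+change(16)=1+3=4, 1+change(15)=1+3=4, 1+change(10)=1+3=4) = 4
change(18) = min(1+change(17)=1+4=5, 1+change(16)=1+3=4, 1+change(11)=1+3=4) = 4
change(19) = min(1+change(18)=1+4=5, 1+change(17)=1+4=5, 1+change(12)=1+4=5) = 5
change(20) = min(1+change(19)=1+5=6, 1+change(18)=1+4=5, 1+change(13)=1+4=5) = 5
change(21) = min(1+change(20)=1+5=6, 1+change(19)=1+5=6, 1+change(14)=1+2=3) = 3
change(22) = min(1+change(21)=1+3=4, 1+change(20)=1+5=6, 1+change(15)=1+3=4) = 4

4


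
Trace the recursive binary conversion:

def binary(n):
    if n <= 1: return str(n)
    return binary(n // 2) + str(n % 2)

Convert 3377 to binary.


binary(3377) = binary(1688) + '1'
binary(1688) = binary(844) + '0'
binary(844) = binary(422) + '0'
binary(422) = binary(211) + '0'
binary(211) = binary(105) + '1'
binary(105) = binary(52) + '1'
binary(52) = binary(26) + '0'
binary(26) = binary(13) + '0'
binary(13) = binary(6) + '1'
binary(6) = binary(3) + '0'
binary(3) = binary(1) + '1'
binary(1) = '1'  (base case)
Concatenating: '1' + '1' + '0' + '1' + '0' + '0' + '1' + '1' + '0' + '0' + '0' + '1' = '110100110001'

110100110001


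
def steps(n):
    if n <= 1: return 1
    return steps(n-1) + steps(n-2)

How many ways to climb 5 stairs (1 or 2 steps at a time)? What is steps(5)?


Building up from base cases:
steps(0) = 1
steps(1) = 1
steps(2) = steps(1) + steps(0) = 1 + 1 = 2
steps(3) = steps(2) + steps(1) = 2 + 1 = 3
steps(4) = steps(3) + steps(2) = 3 + 2 = 5
steps(5) = steps(4) + steps(3) = 5 + 3 = 8

8


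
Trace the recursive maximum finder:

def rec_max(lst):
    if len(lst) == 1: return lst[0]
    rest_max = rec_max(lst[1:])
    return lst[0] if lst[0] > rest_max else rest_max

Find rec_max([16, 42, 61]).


rec_max([16, 42, 61]): compare 16 with rec_max([42, 61])
rec_max([42, 61]): compare 42 with rec_max([61])
rec_max([61]) = 61  (base case)
Compare 42 with 61 -> 61
Compare 16 with 61 -> 61

61


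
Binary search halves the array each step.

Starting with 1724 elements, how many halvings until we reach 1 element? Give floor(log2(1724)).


1724 / 2 = 862
862 / 2 = 431
431 / 2 = 215
215 / 2 = 107
107 / 2 = 53
53 / 2 = 26
26 / 2 = 13
13 / 2 = 6
6 / 2 = 3
3 / 2 = 1
Reached 1 after 10 halvings

10


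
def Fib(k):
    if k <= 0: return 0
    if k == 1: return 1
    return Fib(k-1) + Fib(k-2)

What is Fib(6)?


Computing Fib(6) bottom-up:
Fib(0) = 0
Fib(1) = 1
Fib(2) = Fib(1) + Fib(0) = 1 + 0 = 1
Fib(3) = Fib(2) + Fib(1) = 1 + 1 = 2
Fib(4) = Fib(3) + Fib(2) = 2 + 1 = 3
Fib(5) = Fib(4) + Fib(3) = 3 + 2 = 5
Fib(6) = Fib(5) + Fib(4) = 5 + 3 = 8

8


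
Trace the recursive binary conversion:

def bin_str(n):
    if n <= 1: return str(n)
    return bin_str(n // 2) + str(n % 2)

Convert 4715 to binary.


bin_str(4715) = bin_str(2357) + '1'
bin_str(2357) = bin_str(1178) + '1'
bin_str(1178) = bin_str(589) + '0'
bin_str(589) = bin_str(294) + '1'
bin_str(294) = bin_str(147) + '0'
bin_str(147) = bin_str(73) + '1'
bin_str(73) = bin_str(36) + '1'
bin_str(36) = bin_str(18) + '0'
bin_str(18) = bin_str(9) + '0'
bin_str(9) = bin_str(4) + '1'
bin_str(4) = bin_str(2) + '0'
bin_str(2) = bin_str(1) + '0'
bin_str(1) = '1'  (base case)
Concatenating: '1' + '0' + '0' + '1' + '0' + '0' + '1' + '1' + '0' + '1' + '0' + '1' + '1' = '1001001101011'

1001001101011


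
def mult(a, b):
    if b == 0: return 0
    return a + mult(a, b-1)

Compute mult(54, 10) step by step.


mult(54, 10) = 54 + mult(54, 9)
mult(54, 9) = 54 + mult(54, 8)
mult(54, 8) = 54 + mult(54, 7)
mult(54, 7) = 54 + mult(54, 6)
mult(54, 6) = 54 + mult(54, 5)
mult(54, 5) = 54 + mult(54, 4)
mult(54, 4) = 54 + mult(54, 3)
mult(54, 3) = 54 + mult(54, 2)
mult(54, 2) = 54 + mult(54, 1)
mult(54, 1) = 54 + mult(54, 0)
mult(54, 0) = 0  (base case)
Total: 54 + 54 + 54 + 54 + 54 + 54 + 54 + 54 + 54 + 54 + 0 = 540

540


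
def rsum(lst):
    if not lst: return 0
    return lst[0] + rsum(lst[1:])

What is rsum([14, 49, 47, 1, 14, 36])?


rsum([14, 49, 47, 1, 14, 36]) = 14 + rsum([49, 47, 1, 14, 36])
rsum([49, 47, 1, 14, 36]) = 49 + rsum([47, 1, 14, 36])
rsum([47, 1, 14, 36]) = 47 + rsum([1, 14, 36])
rsum([1, 14, 36]) = 1 + rsum([14, 36])
rsum([14, 36]) = 14 + rsum([36])
rsum([36]) = 36 + rsum([])
rsum([]) = 0  (base case)
Total: 14 + 49 + 47 + 1 + 14 + 36 + 0 = 161

161


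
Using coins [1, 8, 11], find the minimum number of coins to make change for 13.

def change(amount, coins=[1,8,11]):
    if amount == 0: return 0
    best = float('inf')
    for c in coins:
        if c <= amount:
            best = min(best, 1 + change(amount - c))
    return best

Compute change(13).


Building up with DP:
change(0) = 0
change(1) = min(1+change(0)=1+0=1) = 1
change(2) = min(1+change(1)=1+1=2) = 2
change(3) = min(1+change(2)=1+2=3) = 3
change(4) = min(1+change(3)=1+3=4) = 4
change(5) = min(1+change(4)=1+4=5) = 5
change(6) = min(1+change(5)=1+5=6) = 6
change(7) = min(1+change(6)=1+6=7) = 7
change(8) = min(1+change(7)=1+7=8, 1+change(0)=1+0=1) = 1
change(9) = min(1+change(8)=1+1=2, 1+change(1)=1+1=2) = 2
change(10) = min(1+change(9)=1+2=3, 1+change(2)=1+2=3) = 3
change(11) = min(1+change(10)=1+3=4, 1+change(3)=1+3=4, 1+change(0)=1+0=1) = 1
change(12) = min(1+change(11)=1+1=2, 1+change(4)=1+4=5, 1+change(1)=1+1=2) = 2
change(13) = min(1+change(12)=1+2=3, 1+change(5)=1+5=6, 1+change(2)=1+2=3) = 3

3


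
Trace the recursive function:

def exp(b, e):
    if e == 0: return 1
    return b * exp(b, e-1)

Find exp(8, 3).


exp(8, 3)
= 8 * exp(8, 2)
= 8 * 8 * exp(8, 1)
= 8 * 8 * 8 * exp(8, 0)
= 8 * 8 * 8 * 1
= 512

512


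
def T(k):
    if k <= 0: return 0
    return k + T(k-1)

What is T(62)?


T(62)
= 62 + 61 + 60 + 59 + 58 + 57 + 56 + 55 + 54 + 53 + 52 + 51 + 50 + 49 + 48 + 47 + 46 + 45 + 44 + 43 + 42 + 41 + 40 + 39 + 38 + 37 + 36 + 35 + 34 + 33 + 32 + 31 + 30 + 29 + 28 + 27 + 26 + 25 + 24 + 23 + 22 + 21 + 20 + 19 + 18 + 17 + 16 + 15 + 14 + 13 + 12 + 11 + 10 + 9 + 8 + 7 + 6 + 5 + 4 + 3 + 2 + 1 + T(0)
= 62 + 61 + 60 + 59 + 58 + 57 + 56 + 55 + 54 + 53 + 52 + 51 + 50 + 49 + 48 + 47 + 46 + 45 + 44 + 43 + 42 + 41 + 40 + 39 + 38 + 37 + 36 + 35 + 34 + 33 + 32 + 31 + 30 + 29 + 28 + 27 + 26 + 25 + 24 + 23 + 22 + 21 + 20 + 19 + 18 + 17 + 16 + 15 + 14 + 13 + 12 + 11 + 10 + 9 + 8 + 7 + 6 + 5 + 4 + 3 + 2 + 1 + 0
= 1953

1953


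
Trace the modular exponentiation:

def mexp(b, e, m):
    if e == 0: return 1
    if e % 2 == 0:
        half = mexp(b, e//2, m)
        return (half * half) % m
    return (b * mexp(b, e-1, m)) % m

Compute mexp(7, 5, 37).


mexp(7, 5, 37): e is odd, compute mexp(7, 4, 37)
  mexp(7, 4, 37): e is even, compute mexp(7, 2, 37)
    mexp(7, 2, 37): e is even, compute mexp(7, 1, 37)
      mexp(7, 1, 37): e is odd, compute mexp(7, 0, 37)
        mexp(7, 0, 37) = 1
      (7 * 1) % 37 = 7
    half=7, (7*7) % 37 = 12
  half=12, (12*12) % 37 = 33
(7 * 33) % 37 = 9

9


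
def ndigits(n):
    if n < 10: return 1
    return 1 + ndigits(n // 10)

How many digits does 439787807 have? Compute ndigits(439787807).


ndigits(439787807) = 1 + ndigits(43978780)
ndigits(43978780) = 1 + ndigits(4397878)
ndigits(4397878) = 1 + ndigits(439787)
ndigits(439787) = 1 + ndigits(43978)
ndigits(43978) = 1 + ndigits(4397)
ndigits(4397) = 1 + ndigits(439)
ndigits(439) = 1 + ndigits(43)
ndigits(43) = 1 + ndigits(4)
ndigits(4) = 1  (base case: 4 < 10)
Unwinding: 1 + 1 + 1 + 1 + 1 + 1 + 1 + 1 + 1 = 9

9


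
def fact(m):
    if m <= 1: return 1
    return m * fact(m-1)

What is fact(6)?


fact(6)
= 6 * fact(5)
= 6 * 5 * fact(4)
= 6 * 5 * 4 * fact(3)
= 6 * 5 * 4 * 3 * fact(2)
= 6 * 5 * 4 * 3 * 2 * fact(1)
= 6 * 5 * 4 * 3 * 2 * 1
= 720

720


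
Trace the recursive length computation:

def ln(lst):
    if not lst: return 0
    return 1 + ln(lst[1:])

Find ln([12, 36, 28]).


ln([12, 36, 28]) = 1 + ln([36, 28])
ln([36, 28]) = 1 + ln([28])
ln([28]) = 1 + ln([])
ln([]) = 0  (base case)
Unwinding: 1 + 1 + 1 + 0 = 3

3


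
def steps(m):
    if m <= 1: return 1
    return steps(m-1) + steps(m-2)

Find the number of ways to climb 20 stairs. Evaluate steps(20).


Building up from base cases:
steps(0) = 1
steps(1) = 1
steps(2) = steps(1) + steps(0) = 1 + 1 = 2
steps(3) = steps(2) + steps(1) = 2 + 1 = 3
steps(4) = steps(3) + steps(2) = 3 + 2 = 5
steps(5) = steps(4) + steps(3) = 5 + 3 = 8
steps(6) = steps(5) + steps(4) = 8 + 5 = 13
steps(7) = steps(6) + steps(5) = 13 + 8 = 21
steps(8) = steps(7) + steps(6) = 21 + 13 = 34
steps(9) = steps(8) + steps(7) = 34 + 21 = 55
steps(10) = steps(9) + steps(8) = 55 + 34 = 89
steps(11) = steps(10) + steps(9) = 89 + 55 = 144
steps(12) = steps(11) + steps(10) = 144 + 89 = 233
steps(13) = steps(12) + steps(11) = 233 + 144 = 377
steps(14) = steps(13) + steps(12) = 377 + 233 = 610
steps(15) = steps(14) + steps(13) = 610 + 377 = 987
steps(16) = steps(15) + steps(14) = 987 + 610 = 1597
steps(17) = steps(16) + steps(15) = 1597 + 987 = 2584
steps(18) = steps(17) + steps(16) = 2584 + 1597 = 4181
steps(19) = steps(18) + steps(17) = 4181 + 2584 = 6765
steps(20) = steps(19) + steps(18) = 6765 + 4181 = 10946

10946


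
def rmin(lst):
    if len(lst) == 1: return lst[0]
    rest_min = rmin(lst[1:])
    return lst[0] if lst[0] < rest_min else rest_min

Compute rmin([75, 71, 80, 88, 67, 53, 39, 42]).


rmin([75, 71, 80, 88, 67, 53, 39, 42]): compare 75 with rmin([71, 80, 88, 67, 53, 39, 42])
rmin([71, 80, 88, 67, 53, 39, 42]): compare 71 with rmin([80, 88, 67, 53, 39, 42])
rmin([80, 88, 67, 53, 39, 42]): compare 80 with rmin([88, 67, 53, 39, 42])
rmin([88, 67, 53, 39, 42]): compare 88 with rmin([67, 53, 39, 42])
rmin([67, 53, 39, 42]): compare 67 with rmin([53, 39, 42])
rmin([53, 39, 42]): compare 53 with rmin([39, 42])
rmin([39, 42]): compare 39 with rmin([42])
rmin([42]) = 42  (base case)
Compare 39 with 42 -> 39
Compare 53 with 39 -> 39
Compare 67 with 39 -> 39
Compare 88 with 39 -> 39
Compare 80 with 39 -> 39
Compare 71 with 39 -> 39
Compare 75 with 39 -> 39

39
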